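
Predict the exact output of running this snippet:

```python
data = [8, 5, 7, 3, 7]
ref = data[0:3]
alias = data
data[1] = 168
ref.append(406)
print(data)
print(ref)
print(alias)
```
[8, 168, 7, 3, 7]
[8, 5, 7, 406]
[8, 168, 7, 3, 7]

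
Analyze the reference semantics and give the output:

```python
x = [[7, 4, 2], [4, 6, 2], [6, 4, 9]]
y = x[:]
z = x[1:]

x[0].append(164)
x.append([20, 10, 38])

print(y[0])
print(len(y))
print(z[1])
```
[7, 4, 2, 164]
3
[6, 4, 9]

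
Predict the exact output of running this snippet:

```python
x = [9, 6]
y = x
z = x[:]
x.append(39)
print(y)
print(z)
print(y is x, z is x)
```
[9, 6, 39]
[9, 6]
True False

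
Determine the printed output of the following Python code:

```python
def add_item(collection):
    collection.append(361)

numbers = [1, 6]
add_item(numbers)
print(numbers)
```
[1, 6, 361]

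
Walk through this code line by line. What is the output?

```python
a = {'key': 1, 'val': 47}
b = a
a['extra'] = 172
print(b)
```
{'key': 1, 'val': 47, 'extra': 172}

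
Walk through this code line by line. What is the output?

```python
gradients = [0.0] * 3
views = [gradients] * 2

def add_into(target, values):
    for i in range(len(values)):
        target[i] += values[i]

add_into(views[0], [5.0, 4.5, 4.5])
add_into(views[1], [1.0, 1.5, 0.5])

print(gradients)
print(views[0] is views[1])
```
[6.0, 6.0, 5.0]
True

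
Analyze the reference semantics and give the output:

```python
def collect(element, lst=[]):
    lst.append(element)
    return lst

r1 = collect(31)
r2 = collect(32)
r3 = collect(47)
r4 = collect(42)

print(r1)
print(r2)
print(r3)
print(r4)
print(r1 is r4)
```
[31, 32, 47, 42]
[31, 32, 47, 42]
[31, 32, 47, 42]
[31, 32, 47, 42]
True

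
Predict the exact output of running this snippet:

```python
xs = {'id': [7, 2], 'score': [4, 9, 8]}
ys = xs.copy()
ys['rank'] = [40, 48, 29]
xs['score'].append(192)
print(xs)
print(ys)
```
{'id': [7, 2], 'score': [4, 9, 8, 192]}
{'id': [7, 2], 'score': [4, 9, 8, 192], 'rank': [40, 48, 29]}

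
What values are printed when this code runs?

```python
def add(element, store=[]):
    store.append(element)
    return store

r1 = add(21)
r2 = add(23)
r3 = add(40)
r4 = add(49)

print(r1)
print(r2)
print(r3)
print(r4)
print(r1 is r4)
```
[21, 23, 40, 49]
[21, 23, 40, 49]
[21, 23, 40, 49]
[21, 23, 40, 49]
True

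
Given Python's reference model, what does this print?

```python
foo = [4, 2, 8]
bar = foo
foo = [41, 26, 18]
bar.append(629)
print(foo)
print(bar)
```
[41, 26, 18]
[4, 2, 8, 629]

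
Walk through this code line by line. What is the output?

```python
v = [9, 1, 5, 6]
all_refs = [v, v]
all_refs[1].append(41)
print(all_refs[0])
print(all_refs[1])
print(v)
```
[9, 1, 5, 6, 41]
[9, 1, 5, 6, 41]
[9, 1, 5, 6, 41]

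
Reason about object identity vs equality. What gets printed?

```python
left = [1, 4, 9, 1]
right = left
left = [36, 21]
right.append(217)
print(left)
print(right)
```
[36, 21]
[1, 4, 9, 1, 217]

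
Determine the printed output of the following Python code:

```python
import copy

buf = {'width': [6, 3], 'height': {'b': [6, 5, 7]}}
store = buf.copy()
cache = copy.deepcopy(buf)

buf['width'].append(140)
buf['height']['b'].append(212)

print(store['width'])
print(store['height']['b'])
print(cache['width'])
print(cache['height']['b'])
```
[6, 3, 140]
[6, 5, 7, 212]
[6, 3]
[6, 5, 7]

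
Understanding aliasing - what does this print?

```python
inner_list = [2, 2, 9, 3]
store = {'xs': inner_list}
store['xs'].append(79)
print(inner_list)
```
[2, 2, 9, 3, 79]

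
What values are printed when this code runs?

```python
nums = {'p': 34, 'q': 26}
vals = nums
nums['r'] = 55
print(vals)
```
{'p': 34, 'q': 26, 'r': 55}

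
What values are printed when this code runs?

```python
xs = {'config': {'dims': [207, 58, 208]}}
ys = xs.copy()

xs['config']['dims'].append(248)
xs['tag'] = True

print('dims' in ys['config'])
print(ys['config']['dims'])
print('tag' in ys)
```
True
[207, 58, 208, 248]
False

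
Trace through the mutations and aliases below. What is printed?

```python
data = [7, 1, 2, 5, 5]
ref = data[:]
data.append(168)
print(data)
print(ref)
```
[7, 1, 2, 5, 5, 168]
[7, 1, 2, 5, 5]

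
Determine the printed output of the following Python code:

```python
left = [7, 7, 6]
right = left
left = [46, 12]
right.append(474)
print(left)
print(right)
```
[46, 12]
[7, 7, 6, 474]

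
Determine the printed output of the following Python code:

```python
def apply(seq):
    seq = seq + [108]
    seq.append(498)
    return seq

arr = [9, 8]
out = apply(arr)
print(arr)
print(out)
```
[9, 8]
[9, 8, 108, 498]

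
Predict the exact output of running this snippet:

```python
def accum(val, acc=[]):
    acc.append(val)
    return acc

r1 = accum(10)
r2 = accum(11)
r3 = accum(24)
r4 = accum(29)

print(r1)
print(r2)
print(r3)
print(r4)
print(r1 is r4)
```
[10, 11, 24, 29]
[10, 11, 24, 29]
[10, 11, 24, 29]
[10, 11, 24, 29]
True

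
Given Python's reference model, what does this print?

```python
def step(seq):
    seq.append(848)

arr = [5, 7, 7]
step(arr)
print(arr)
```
[5, 7, 7, 848]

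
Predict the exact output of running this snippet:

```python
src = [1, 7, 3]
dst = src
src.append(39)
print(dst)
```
[1, 7, 3, 39]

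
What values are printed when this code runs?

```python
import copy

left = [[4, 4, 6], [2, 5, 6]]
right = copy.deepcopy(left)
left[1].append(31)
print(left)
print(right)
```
[[4, 4, 6], [2, 5, 6, 31]]
[[4, 4, 6], [2, 5, 6]]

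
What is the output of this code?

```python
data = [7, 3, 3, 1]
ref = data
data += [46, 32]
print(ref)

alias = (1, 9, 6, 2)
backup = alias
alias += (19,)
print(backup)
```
[7, 3, 3, 1, 46, 32]
(1, 9, 6, 2)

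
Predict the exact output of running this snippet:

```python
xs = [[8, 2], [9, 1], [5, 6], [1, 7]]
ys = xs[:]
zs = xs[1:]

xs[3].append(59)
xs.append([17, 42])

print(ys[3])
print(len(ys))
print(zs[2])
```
[1, 7, 59]
4
[1, 7, 59]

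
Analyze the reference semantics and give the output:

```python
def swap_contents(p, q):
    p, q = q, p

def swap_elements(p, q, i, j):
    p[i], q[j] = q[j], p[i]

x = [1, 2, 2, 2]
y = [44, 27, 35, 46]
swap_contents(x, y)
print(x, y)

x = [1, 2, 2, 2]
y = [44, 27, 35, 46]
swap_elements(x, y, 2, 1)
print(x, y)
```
[1, 2, 2, 2] [44, 27, 35, 46]
[1, 2, 27, 2] [44, 2, 35, 46]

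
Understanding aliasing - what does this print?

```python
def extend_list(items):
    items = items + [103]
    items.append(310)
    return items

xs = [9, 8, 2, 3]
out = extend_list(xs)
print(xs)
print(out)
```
[9, 8, 2, 3]
[9, 8, 2, 3, 103, 310]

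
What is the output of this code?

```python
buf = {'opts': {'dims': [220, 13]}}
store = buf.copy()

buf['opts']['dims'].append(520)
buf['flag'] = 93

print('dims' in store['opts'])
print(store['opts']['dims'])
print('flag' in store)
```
True
[220, 13, 520]
False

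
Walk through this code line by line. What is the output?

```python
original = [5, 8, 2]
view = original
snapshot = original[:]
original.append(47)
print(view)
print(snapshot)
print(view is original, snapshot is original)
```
[5, 8, 2, 47]
[5, 8, 2]
True False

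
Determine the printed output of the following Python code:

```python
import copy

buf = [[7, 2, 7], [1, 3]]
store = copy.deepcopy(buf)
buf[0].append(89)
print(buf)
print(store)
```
[[7, 2, 7, 89], [1, 3]]
[[7, 2, 7], [1, 3]]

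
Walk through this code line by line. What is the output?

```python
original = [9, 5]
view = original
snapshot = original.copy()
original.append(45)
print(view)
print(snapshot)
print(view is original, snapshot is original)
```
[9, 5, 45]
[9, 5]
True False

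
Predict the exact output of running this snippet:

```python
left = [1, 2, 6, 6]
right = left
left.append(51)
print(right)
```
[1, 2, 6, 6, 51]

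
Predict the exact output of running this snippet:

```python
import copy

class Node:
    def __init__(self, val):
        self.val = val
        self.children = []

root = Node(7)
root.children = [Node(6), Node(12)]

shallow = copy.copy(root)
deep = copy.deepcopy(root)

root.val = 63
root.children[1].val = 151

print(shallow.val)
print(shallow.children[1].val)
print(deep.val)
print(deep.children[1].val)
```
7
151
7
12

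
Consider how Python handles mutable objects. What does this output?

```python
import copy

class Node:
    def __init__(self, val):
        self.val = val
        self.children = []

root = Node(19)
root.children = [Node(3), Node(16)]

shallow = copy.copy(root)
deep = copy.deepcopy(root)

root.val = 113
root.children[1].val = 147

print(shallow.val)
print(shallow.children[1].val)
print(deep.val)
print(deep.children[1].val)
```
19
147
19
16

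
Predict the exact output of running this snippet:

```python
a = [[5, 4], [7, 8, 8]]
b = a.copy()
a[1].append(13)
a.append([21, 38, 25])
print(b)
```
[[5, 4], [7, 8, 8, 13]]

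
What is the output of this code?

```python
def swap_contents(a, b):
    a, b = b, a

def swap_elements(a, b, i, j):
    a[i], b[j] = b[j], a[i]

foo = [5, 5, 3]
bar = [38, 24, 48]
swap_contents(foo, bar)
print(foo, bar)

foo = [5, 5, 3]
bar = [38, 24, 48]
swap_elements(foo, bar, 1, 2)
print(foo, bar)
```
[5, 5, 3] [38, 24, 48]
[5, 48, 3] [38, 24, 5]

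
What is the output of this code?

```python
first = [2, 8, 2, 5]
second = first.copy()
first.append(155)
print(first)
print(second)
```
[2, 8, 2, 5, 155]
[2, 8, 2, 5]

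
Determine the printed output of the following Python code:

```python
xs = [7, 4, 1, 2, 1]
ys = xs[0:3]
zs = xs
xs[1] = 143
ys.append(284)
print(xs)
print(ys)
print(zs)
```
[7, 143, 1, 2, 1]
[7, 4, 1, 284]
[7, 143, 1, 2, 1]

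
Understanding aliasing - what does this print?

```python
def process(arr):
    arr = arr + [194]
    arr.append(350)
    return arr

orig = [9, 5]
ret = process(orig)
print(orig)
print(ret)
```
[9, 5]
[9, 5, 194, 350]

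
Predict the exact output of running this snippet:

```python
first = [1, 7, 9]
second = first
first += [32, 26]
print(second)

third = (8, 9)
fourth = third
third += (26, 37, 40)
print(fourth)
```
[1, 7, 9, 32, 26]
(8, 9)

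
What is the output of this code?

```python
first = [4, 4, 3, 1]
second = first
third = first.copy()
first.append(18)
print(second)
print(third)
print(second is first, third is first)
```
[4, 4, 3, 1, 18]
[4, 4, 3, 1]
True False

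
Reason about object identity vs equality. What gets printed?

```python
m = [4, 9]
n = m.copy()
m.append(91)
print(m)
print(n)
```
[4, 9, 91]
[4, 9]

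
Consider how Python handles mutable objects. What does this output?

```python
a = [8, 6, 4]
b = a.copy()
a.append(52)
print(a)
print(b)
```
[8, 6, 4, 52]
[8, 6, 4]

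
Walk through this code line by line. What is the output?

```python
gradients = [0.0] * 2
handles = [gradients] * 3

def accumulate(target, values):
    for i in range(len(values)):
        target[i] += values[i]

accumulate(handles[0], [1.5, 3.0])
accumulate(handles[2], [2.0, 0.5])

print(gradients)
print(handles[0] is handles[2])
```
[3.5, 3.5]
True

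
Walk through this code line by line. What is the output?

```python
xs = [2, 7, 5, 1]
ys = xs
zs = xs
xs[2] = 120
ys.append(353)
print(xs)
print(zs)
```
[2, 7, 120, 1, 353]
[2, 7, 120, 1, 353]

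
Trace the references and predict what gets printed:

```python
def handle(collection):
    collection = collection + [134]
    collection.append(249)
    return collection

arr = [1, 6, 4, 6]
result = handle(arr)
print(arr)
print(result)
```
[1, 6, 4, 6]
[1, 6, 4, 6, 134, 249]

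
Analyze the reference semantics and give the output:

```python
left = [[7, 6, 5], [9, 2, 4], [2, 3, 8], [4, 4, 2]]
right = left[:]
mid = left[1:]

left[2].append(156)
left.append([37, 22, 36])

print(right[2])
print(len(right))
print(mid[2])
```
[2, 3, 8, 156]
4
[4, 4, 2]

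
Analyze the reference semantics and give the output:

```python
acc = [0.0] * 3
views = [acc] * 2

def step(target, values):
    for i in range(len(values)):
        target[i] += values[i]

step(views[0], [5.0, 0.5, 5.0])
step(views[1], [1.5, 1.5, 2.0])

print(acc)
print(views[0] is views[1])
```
[6.5, 2.0, 7.0]
True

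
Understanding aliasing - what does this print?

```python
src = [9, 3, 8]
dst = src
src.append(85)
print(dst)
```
[9, 3, 8, 85]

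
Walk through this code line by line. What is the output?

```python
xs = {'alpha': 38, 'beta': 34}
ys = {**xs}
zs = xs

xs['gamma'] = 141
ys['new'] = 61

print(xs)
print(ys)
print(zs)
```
{'alpha': 38, 'beta': 34, 'gamma': 141}
{'alpha': 38, 'beta': 34, 'new': 61}
{'alpha': 38, 'beta': 34, 'gamma': 141}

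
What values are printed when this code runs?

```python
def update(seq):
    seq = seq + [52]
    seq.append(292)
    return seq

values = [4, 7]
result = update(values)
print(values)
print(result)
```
[4, 7]
[4, 7, 52, 292]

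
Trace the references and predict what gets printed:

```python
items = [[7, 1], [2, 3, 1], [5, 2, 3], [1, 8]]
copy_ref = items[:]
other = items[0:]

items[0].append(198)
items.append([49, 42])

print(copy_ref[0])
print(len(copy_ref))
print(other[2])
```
[7, 1, 198]
4
[5, 2, 3]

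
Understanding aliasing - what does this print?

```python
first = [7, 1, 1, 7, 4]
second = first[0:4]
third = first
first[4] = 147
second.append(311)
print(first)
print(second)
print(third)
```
[7, 1, 1, 7, 147]
[7, 1, 1, 7, 311]
[7, 1, 1, 7, 147]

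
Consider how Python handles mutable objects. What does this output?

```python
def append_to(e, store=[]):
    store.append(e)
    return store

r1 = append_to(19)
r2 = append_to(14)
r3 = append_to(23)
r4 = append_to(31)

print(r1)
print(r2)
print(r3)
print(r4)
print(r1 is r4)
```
[19, 14, 23, 31]
[19, 14, 23, 31]
[19, 14, 23, 31]
[19, 14, 23, 31]
True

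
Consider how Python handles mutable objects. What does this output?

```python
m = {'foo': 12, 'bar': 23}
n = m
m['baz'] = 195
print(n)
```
{'foo': 12, 'bar': 23, 'baz': 195}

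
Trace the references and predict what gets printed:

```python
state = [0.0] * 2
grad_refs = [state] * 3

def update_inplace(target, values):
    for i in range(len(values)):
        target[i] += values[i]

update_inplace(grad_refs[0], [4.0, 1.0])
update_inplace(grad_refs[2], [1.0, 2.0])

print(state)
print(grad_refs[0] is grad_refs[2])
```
[5.0, 3.0]
True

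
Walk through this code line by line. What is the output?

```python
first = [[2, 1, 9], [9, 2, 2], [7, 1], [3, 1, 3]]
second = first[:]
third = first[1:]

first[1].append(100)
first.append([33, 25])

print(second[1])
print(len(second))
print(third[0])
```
[9, 2, 2, 100]
4
[9, 2, 2, 100]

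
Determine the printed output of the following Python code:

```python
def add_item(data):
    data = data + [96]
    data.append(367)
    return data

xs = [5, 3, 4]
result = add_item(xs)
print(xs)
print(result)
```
[5, 3, 4]
[5, 3, 4, 96, 367]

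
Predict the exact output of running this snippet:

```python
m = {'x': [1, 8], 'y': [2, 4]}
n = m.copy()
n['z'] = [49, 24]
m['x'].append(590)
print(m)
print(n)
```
{'x': [1, 8, 590], 'y': [2, 4]}
{'x': [1, 8, 590], 'y': [2, 4], 'z': [49, 24]}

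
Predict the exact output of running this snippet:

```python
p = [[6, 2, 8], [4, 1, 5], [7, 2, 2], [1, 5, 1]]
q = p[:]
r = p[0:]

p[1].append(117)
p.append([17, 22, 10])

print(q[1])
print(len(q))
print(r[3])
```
[4, 1, 5, 117]
4
[1, 5, 1]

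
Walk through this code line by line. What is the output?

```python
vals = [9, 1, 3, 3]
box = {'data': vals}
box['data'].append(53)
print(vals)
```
[9, 1, 3, 3, 53]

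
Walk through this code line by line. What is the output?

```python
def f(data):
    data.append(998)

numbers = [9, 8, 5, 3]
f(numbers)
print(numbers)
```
[9, 8, 5, 3, 998]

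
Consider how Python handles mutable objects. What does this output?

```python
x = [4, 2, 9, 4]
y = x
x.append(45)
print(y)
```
[4, 2, 9, 4, 45]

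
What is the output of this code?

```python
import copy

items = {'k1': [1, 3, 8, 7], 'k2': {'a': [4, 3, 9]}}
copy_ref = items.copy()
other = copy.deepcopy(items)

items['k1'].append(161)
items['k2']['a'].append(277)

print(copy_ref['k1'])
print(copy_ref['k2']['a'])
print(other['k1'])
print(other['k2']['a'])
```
[1, 3, 8, 7, 161]
[4, 3, 9, 277]
[1, 3, 8, 7]
[4, 3, 9]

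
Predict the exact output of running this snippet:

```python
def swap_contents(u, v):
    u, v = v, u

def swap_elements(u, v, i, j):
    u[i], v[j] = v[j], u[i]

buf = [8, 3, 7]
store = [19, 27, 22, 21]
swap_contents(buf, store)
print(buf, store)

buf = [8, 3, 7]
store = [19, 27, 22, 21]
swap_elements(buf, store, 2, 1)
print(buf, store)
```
[8, 3, 7] [19, 27, 22, 21]
[8, 3, 27] [19, 7, 22, 21]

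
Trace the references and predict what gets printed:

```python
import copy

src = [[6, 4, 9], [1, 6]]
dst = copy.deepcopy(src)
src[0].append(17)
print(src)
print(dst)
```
[[6, 4, 9, 17], [1, 6]]
[[6, 4, 9], [1, 6]]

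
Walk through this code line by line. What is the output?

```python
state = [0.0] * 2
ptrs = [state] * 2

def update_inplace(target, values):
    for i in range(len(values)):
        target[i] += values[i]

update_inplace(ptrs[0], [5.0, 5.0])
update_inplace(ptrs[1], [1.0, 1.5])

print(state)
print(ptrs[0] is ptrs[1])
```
[6.0, 6.5]
True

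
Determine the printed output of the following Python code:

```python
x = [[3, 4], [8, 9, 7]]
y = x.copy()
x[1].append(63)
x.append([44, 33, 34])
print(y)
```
[[3, 4], [8, 9, 7, 63]]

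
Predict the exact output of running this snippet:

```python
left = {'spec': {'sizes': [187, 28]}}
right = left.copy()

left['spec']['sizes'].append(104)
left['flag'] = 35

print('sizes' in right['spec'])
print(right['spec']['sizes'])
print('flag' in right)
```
True
[187, 28, 104]
False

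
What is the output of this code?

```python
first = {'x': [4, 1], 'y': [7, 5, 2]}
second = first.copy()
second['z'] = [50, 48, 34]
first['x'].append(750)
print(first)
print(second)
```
{'x': [4, 1, 750], 'y': [7, 5, 2]}
{'x': [4, 1, 750], 'y': [7, 5, 2], 'z': [50, 48, 34]}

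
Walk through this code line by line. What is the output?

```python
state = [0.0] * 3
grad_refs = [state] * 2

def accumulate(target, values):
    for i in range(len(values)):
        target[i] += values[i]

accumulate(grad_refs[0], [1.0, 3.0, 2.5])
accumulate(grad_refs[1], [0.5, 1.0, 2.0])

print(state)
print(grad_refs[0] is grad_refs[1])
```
[1.5, 4.0, 4.5]
True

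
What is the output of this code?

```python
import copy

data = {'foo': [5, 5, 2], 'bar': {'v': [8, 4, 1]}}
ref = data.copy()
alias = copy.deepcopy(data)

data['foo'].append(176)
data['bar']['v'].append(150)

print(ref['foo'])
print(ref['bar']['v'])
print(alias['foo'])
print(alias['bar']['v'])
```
[5, 5, 2, 176]
[8, 4, 1, 150]
[5, 5, 2]
[8, 4, 1]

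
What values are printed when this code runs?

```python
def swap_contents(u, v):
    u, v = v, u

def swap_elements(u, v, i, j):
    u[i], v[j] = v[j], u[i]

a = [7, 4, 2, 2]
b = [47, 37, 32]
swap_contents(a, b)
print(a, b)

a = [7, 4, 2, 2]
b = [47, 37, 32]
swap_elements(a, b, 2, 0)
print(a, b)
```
[7, 4, 2, 2] [47, 37, 32]
[7, 4, 47, 2] [2, 37, 32]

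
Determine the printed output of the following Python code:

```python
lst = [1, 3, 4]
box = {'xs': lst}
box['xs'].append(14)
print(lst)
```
[1, 3, 4, 14]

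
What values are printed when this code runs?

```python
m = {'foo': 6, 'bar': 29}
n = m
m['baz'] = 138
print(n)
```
{'foo': 6, 'bar': 29, 'baz': 138}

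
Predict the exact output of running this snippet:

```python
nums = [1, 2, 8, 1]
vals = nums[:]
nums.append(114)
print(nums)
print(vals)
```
[1, 2, 8, 1, 114]
[1, 2, 8, 1]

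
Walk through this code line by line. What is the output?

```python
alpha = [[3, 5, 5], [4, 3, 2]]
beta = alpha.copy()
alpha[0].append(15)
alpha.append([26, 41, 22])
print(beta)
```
[[3, 5, 5, 15], [4, 3, 2]]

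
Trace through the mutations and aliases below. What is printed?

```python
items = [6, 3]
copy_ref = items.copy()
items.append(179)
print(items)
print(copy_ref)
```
[6, 3, 179]
[6, 3]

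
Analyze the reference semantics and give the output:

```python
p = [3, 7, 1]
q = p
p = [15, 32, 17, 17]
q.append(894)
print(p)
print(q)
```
[15, 32, 17, 17]
[3, 7, 1, 894]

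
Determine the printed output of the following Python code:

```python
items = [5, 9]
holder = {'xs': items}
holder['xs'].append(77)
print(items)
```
[5, 9, 77]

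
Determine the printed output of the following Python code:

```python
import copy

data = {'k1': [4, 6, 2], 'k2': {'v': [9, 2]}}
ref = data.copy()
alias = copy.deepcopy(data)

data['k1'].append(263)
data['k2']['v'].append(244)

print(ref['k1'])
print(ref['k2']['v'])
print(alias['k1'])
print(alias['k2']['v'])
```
[4, 6, 2, 263]
[9, 2, 244]
[4, 6, 2]
[9, 2]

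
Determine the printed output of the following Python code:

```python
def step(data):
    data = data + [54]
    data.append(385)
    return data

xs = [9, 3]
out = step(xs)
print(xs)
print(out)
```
[9, 3]
[9, 3, 54, 385]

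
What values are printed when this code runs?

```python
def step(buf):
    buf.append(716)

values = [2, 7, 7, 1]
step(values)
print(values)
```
[2, 7, 7, 1, 716]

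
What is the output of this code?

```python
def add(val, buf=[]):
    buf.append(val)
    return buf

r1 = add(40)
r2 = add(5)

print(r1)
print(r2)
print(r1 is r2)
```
[40, 5]
[40, 5]
True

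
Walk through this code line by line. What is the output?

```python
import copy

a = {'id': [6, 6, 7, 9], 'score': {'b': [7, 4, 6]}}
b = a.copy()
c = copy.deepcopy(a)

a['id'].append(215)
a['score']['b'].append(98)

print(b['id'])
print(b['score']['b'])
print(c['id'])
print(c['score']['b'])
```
[6, 6, 7, 9, 215]
[7, 4, 6, 98]
[6, 6, 7, 9]
[7, 4, 6]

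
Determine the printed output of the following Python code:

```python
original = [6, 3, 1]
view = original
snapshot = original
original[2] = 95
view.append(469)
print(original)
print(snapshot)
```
[6, 3, 95, 469]
[6, 3, 95, 469]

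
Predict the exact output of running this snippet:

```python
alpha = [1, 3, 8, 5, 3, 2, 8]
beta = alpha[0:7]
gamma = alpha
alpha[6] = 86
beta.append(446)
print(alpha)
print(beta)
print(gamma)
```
[1, 3, 8, 5, 3, 2, 86]
[1, 3, 8, 5, 3, 2, 8, 446]
[1, 3, 8, 5, 3, 2, 86]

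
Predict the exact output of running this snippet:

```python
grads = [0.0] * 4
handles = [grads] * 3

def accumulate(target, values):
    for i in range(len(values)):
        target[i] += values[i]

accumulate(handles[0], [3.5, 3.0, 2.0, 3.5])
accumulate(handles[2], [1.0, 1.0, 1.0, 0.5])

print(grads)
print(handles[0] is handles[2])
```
[4.5, 4.0, 3.0, 4.0]
True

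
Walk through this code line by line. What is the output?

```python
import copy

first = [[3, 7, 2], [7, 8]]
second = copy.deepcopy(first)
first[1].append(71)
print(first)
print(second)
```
[[3, 7, 2], [7, 8, 71]]
[[3, 7, 2], [7, 8]]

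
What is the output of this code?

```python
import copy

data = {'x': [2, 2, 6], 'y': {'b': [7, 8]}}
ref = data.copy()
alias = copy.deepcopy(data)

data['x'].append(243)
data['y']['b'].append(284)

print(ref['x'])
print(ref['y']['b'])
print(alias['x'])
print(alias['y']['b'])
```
[2, 2, 6, 243]
[7, 8, 284]
[2, 2, 6]
[7, 8]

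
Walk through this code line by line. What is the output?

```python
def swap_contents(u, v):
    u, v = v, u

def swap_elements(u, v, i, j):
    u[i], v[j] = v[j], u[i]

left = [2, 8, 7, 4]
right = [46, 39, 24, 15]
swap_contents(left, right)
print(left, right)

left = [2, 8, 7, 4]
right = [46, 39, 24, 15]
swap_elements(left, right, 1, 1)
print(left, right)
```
[2, 8, 7, 4] [46, 39, 24, 15]
[2, 39, 7, 4] [46, 8, 24, 15]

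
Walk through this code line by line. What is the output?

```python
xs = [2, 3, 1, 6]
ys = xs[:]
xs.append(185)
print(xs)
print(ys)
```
[2, 3, 1, 6, 185]
[2, 3, 1, 6]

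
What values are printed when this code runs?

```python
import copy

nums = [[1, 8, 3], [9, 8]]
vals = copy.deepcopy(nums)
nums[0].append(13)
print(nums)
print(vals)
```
[[1, 8, 3, 13], [9, 8]]
[[1, 8, 3], [9, 8]]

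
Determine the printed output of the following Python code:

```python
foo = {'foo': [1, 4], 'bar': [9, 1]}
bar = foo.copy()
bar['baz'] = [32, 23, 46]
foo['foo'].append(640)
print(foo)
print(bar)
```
{'foo': [1, 4, 640], 'bar': [9, 1]}
{'foo': [1, 4, 640], 'bar': [9, 1], 'baz': [32, 23, 46]}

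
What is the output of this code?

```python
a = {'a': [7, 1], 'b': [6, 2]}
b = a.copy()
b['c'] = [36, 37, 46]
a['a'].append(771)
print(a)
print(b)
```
{'a': [7, 1, 771], 'b': [6, 2]}
{'a': [7, 1, 771], 'b': [6, 2], 'c': [36, 37, 46]}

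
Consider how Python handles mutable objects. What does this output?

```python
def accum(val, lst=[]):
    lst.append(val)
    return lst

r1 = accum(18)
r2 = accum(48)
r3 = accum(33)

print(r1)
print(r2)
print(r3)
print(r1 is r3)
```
[18, 48, 33]
[18, 48, 33]
[18, 48, 33]
True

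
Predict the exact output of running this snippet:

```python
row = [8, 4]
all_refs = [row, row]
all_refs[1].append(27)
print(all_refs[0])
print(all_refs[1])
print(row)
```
[8, 4, 27]
[8, 4, 27]
[8, 4, 27]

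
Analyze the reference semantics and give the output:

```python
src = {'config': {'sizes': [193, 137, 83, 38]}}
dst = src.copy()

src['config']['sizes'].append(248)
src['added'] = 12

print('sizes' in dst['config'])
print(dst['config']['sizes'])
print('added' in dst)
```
True
[193, 137, 83, 38, 248]
False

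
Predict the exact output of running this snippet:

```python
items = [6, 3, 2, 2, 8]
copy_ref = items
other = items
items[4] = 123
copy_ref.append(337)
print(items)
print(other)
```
[6, 3, 2, 2, 123, 337]
[6, 3, 2, 2, 123, 337]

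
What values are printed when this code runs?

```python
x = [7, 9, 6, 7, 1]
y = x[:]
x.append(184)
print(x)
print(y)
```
[7, 9, 6, 7, 1, 184]
[7, 9, 6, 7, 1]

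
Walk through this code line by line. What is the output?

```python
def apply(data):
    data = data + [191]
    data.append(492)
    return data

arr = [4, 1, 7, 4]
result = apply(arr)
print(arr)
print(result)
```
[4, 1, 7, 4]
[4, 1, 7, 4, 191, 492]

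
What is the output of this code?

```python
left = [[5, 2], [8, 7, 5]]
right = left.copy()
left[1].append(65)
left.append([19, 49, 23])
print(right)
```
[[5, 2], [8, 7, 5, 65]]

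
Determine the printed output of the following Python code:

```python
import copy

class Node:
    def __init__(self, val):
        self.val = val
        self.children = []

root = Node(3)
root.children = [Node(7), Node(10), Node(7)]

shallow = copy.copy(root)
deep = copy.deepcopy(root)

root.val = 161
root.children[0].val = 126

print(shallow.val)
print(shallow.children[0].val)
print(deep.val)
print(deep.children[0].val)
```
3
126
3
7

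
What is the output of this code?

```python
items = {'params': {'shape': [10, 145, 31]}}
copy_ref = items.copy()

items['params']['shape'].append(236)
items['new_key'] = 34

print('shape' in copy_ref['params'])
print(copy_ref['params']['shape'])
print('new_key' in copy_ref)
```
True
[10, 145, 31, 236]
False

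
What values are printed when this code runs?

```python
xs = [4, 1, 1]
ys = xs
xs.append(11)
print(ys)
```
[4, 1, 1, 11]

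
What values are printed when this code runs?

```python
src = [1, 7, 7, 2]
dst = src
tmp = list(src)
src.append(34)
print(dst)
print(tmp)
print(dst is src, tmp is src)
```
[1, 7, 7, 2, 34]
[1, 7, 7, 2]
True False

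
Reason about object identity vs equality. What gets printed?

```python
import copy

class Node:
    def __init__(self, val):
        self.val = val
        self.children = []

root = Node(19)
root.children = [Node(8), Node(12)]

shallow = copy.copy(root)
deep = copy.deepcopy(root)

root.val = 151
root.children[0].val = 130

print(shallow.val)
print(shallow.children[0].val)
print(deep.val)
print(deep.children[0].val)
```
19
130
19
8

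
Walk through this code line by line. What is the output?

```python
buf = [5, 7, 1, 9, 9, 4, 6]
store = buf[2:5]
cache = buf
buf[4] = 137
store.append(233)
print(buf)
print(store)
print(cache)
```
[5, 7, 1, 9, 137, 4, 6]
[1, 9, 9, 233]
[5, 7, 1, 9, 137, 4, 6]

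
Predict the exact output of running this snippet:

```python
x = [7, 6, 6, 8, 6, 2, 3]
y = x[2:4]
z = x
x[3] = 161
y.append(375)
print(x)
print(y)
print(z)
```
[7, 6, 6, 161, 6, 2, 3]
[6, 8, 375]
[7, 6, 6, 161, 6, 2, 3]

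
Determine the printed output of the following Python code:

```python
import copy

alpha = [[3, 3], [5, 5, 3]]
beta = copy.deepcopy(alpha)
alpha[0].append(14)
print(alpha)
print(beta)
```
[[3, 3, 14], [5, 5, 3]]
[[3, 3], [5, 5, 3]]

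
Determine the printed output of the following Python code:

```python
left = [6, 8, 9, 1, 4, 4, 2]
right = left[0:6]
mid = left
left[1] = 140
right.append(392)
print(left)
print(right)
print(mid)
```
[6, 140, 9, 1, 4, 4, 2]
[6, 8, 9, 1, 4, 4, 392]
[6, 140, 9, 1, 4, 4, 2]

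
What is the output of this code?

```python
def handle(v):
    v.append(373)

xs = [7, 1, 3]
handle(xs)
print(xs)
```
[7, 1, 3, 373]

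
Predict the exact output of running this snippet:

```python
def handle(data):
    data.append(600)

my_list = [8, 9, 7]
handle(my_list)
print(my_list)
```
[8, 9, 7, 600]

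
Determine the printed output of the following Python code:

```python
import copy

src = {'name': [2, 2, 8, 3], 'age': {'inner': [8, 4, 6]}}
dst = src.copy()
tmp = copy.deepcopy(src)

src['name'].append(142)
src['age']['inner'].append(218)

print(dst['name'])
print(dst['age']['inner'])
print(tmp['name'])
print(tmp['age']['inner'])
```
[2, 2, 8, 3, 142]
[8, 4, 6, 218]
[2, 2, 8, 3]
[8, 4, 6]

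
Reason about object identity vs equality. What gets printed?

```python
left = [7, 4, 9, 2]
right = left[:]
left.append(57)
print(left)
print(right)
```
[7, 4, 9, 2, 57]
[7, 4, 9, 2]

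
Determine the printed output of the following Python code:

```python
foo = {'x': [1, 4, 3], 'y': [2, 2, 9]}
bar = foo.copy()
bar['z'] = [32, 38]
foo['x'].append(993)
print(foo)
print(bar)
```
{'x': [1, 4, 3, 993], 'y': [2, 2, 9]}
{'x': [1, 4, 3, 993], 'y': [2, 2, 9], 'z': [32, 38]}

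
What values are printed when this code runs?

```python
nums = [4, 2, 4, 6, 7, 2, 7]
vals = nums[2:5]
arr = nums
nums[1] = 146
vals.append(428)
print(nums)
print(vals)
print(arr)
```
[4, 146, 4, 6, 7, 2, 7]
[4, 6, 7, 428]
[4, 146, 4, 6, 7, 2, 7]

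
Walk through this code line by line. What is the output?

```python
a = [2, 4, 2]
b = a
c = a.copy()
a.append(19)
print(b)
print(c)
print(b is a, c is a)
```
[2, 4, 2, 19]
[2, 4, 2]
True False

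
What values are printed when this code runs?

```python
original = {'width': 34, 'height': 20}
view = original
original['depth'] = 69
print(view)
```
{'width': 34, 'height': 20, 'depth': 69}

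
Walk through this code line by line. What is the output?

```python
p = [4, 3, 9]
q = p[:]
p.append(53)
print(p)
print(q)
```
[4, 3, 9, 53]
[4, 3, 9]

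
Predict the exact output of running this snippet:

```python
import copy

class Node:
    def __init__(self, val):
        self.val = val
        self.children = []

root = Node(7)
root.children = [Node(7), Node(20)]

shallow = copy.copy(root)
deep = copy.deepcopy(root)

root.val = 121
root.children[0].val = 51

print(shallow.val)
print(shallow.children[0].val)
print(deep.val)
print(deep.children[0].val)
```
7
51
7
7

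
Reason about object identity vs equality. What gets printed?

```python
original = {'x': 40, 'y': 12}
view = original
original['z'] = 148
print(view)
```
{'x': 40, 'y': 12, 'z': 148}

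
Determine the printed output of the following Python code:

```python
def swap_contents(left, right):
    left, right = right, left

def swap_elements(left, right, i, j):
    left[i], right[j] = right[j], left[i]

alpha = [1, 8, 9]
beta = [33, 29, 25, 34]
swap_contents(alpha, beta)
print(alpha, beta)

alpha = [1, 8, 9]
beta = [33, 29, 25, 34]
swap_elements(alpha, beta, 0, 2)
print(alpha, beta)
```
[1, 8, 9] [33, 29, 25, 34]
[25, 8, 9] [33, 29, 1, 34]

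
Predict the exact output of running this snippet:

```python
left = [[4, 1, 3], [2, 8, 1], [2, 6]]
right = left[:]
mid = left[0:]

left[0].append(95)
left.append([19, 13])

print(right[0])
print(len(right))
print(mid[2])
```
[4, 1, 3, 95]
3
[2, 6]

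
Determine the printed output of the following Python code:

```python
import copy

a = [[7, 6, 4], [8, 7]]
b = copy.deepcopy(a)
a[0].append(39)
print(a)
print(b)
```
[[7, 6, 4, 39], [8, 7]]
[[7, 6, 4], [8, 7]]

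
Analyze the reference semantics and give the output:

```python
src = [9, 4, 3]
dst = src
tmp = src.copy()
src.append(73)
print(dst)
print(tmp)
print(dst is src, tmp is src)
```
[9, 4, 3, 73]
[9, 4, 3]
True False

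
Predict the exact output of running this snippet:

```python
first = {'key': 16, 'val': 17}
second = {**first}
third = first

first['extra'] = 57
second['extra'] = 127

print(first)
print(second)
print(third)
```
{'key': 16, 'val': 17, 'extra': 57}
{'key': 16, 'val': 17, 'extra': 127}
{'key': 16, 'val': 17, 'extra': 57}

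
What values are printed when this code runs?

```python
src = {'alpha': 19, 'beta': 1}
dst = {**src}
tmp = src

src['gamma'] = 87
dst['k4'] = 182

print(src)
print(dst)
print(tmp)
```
{'alpha': 19, 'beta': 1, 'gamma': 87}
{'alpha': 19, 'beta': 1, 'k4': 182}
{'alpha': 19, 'beta': 1, 'gamma': 87}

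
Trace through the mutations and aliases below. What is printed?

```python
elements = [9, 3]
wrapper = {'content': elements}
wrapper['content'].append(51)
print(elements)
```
[9, 3, 51]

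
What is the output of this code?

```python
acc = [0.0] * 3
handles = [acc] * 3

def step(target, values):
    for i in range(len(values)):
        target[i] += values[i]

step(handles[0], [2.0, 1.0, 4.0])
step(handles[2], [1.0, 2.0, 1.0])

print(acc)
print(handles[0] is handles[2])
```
[3.0, 3.0, 5.0]
True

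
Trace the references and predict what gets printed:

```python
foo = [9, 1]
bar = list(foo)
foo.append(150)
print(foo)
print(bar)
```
[9, 1, 150]
[9, 1]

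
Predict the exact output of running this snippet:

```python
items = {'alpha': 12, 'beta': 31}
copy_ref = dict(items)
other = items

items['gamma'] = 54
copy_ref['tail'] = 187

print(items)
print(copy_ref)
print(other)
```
{'alpha': 12, 'beta': 31, 'gamma': 54}
{'alpha': 12, 'beta': 31, 'tail': 187}
{'alpha': 12, 'beta': 31, 'gamma': 54}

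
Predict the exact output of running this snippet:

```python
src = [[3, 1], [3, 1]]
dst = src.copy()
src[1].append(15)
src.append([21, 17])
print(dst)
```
[[3, 1], [3, 1, 15]]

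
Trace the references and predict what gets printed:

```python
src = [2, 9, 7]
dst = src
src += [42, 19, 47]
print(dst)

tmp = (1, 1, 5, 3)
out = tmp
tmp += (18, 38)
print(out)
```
[2, 9, 7, 42, 19, 47]
(1, 1, 5, 3)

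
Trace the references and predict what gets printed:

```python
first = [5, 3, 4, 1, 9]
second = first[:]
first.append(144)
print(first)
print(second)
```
[5, 3, 4, 1, 9, 144]
[5, 3, 4, 1, 9]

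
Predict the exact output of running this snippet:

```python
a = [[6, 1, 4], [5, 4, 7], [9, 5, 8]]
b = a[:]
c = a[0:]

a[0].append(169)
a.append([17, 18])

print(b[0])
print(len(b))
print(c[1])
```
[6, 1, 4, 169]
3
[5, 4, 7]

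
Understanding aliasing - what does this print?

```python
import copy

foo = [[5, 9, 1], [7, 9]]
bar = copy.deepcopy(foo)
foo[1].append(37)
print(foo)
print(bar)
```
[[5, 9, 1], [7, 9, 37]]
[[5, 9, 1], [7, 9]]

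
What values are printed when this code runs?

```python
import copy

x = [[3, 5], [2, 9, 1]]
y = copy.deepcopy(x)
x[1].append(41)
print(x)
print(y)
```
[[3, 5], [2, 9, 1, 41]]
[[3, 5], [2, 9, 1]]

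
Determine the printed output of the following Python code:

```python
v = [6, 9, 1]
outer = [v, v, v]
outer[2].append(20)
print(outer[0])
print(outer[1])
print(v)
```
[6, 9, 1, 20]
[6, 9, 1, 20]
[6, 9, 1, 20]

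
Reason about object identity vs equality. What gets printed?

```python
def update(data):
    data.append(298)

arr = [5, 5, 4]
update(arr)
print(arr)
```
[5, 5, 4, 298]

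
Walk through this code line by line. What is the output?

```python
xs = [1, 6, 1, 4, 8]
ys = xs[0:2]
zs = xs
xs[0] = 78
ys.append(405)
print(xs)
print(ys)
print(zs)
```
[78, 6, 1, 4, 8]
[1, 6, 405]
[78, 6, 1, 4, 8]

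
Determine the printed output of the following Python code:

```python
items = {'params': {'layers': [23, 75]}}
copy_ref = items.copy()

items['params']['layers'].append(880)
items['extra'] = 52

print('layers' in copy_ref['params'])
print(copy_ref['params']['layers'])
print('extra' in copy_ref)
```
True
[23, 75, 880]
False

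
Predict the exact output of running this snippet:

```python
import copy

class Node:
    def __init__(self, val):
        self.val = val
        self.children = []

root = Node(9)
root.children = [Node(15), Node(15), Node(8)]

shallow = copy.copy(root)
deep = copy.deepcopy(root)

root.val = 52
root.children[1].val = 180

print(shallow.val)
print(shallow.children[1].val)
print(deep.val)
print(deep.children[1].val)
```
9
180
9
15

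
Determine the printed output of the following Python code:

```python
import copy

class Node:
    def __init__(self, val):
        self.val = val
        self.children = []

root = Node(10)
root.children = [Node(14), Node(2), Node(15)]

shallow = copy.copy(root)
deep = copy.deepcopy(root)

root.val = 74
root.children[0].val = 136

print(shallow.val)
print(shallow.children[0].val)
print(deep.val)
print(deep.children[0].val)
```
10
136
10
14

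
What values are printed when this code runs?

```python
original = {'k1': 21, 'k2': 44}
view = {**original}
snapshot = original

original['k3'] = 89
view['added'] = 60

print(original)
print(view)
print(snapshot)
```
{'k1': 21, 'k2': 44, 'k3': 89}
{'k1': 21, 'k2': 44, 'added': 60}
{'k1': 21, 'k2': 44, 'k3': 89}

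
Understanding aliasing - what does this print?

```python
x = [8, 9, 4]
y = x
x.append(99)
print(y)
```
[8, 9, 4, 99]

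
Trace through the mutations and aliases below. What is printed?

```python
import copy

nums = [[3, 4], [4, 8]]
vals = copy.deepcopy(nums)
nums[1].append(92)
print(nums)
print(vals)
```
[[3, 4], [4, 8, 92]]
[[3, 4], [4, 8]]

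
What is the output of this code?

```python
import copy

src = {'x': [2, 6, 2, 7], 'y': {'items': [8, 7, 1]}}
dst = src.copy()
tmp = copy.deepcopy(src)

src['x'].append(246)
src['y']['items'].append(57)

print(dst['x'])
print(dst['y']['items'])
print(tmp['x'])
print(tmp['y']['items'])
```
[2, 6, 2, 7, 246]
[8, 7, 1, 57]
[2, 6, 2, 7]
[8, 7, 1]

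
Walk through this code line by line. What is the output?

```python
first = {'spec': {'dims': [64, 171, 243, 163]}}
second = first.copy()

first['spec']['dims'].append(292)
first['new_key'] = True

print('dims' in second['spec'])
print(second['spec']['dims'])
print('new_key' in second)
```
True
[64, 171, 243, 163, 292]
False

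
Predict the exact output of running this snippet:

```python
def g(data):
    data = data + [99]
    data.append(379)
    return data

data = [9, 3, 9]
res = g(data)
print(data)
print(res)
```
[9, 3, 9]
[9, 3, 9, 99, 379]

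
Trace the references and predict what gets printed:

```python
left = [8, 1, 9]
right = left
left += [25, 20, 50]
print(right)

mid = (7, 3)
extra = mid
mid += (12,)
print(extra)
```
[8, 1, 9, 25, 20, 50]
(7, 3)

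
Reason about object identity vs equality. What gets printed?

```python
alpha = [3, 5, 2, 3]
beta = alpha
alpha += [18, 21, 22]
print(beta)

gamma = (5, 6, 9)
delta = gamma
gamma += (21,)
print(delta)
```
[3, 5, 2, 3, 18, 21, 22]
(5, 6, 9)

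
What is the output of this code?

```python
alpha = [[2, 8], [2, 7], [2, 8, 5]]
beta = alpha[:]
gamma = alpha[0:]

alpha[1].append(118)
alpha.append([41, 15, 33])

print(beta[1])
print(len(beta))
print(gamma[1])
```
[2, 7, 118]
3
[2, 7, 118]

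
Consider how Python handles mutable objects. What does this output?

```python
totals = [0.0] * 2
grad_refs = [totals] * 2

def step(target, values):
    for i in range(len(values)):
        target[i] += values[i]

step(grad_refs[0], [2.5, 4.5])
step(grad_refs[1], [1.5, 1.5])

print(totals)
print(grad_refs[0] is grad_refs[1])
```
[4.0, 6.0]
True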